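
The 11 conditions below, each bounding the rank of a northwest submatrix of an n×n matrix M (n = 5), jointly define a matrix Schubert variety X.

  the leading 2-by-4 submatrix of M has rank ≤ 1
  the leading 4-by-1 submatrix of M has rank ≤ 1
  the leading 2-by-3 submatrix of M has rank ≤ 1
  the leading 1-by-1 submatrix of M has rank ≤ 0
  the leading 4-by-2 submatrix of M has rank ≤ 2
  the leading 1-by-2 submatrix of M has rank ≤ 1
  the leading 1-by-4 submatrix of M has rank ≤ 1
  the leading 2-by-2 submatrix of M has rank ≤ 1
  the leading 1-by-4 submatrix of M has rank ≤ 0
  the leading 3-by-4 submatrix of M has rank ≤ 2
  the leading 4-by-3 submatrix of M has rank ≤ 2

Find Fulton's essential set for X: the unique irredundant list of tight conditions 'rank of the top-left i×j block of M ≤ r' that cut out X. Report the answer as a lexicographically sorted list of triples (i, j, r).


Computing R[i][j] = min implied NW-rank bound (n=5, 11 conditions):

  R[1]: 0 | 0 | 0 | 0 | 1
  R[2]: 1 | 1 | 1 | 1 | 2
  R[3]: 1 | 2 | 2 | 2 | 3
  R[4]: 1 | 2 | 2 | 3 | 4
  R[5]: 1 | 2 | 3 | 4 | 5

reading off 1-entries of Δ²R: w = (5, 1, 2, 4, 3).

|D(w)|=5, |Ess(w)|=2:

[(1, 4, 0), (4, 3, 2)]


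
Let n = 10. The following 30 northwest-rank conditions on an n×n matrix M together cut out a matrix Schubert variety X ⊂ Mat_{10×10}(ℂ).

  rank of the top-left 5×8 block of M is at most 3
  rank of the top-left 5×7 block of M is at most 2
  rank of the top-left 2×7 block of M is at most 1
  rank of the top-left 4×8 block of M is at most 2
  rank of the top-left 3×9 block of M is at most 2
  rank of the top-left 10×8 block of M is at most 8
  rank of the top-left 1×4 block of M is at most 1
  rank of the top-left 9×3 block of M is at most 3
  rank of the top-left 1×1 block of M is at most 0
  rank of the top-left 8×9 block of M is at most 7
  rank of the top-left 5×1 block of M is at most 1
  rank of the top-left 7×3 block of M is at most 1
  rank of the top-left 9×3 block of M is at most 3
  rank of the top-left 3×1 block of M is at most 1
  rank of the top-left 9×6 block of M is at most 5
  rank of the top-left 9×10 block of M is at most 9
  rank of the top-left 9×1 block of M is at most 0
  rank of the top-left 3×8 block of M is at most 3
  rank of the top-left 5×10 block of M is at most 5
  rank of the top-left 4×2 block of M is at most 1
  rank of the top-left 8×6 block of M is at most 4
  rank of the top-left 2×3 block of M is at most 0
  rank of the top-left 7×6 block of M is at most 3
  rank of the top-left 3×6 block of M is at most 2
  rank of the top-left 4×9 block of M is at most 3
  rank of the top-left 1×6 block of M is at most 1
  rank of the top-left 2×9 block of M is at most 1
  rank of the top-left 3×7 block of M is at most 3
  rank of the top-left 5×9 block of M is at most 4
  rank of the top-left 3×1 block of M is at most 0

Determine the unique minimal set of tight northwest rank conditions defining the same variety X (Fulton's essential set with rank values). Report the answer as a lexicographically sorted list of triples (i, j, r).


Propagating the 30 rank bounds to every northwest block:

  0 | 0 | 0 | 1 | 1 | 1 | 1 | 1 | 1 | 1
  0 | 0 | 0 | 1 | 1 | 1 | 1 | 1 | 1 | 2
  0 | 1 | 1 | 2 | 2 | 2 | 2 | 2 | 2 | 3
  0 | 1 | 1 | 2 | 2 | 2 | 2 | 2 | 3 | 4
  0 | 1 | 1 | 2 | 2 | 2 | 2 | 3 | 4 | 5
  0 | 1 | 1 | 2 | 3 | 3 | 3 | 4 | 5 | 6
  0 | 1 | 1 | 2 | 3 | 3 | 4 | 5 | 6 | 7
  0 | 1 | 2 | 3 | 4 | 4 | 5 | 6 | 7 | 8
  0 | 1 | 2 | 3 | 4 | 5 | 6 | 7 | 8 | 9
  1 | 2 | 3 | 4 | 5 | 6 | 7 | 8 | 9 | 10

the unique w with this rank table is (4, 10, 2, 9, 8, 5, 7, 3, 6, 1).

7 SE-corners of the 30-cell Rothe diagram give Ess(w):

[(2, 3, 0), (2, 9, 1), (4, 8, 2), (5, 7, 2), (7, 3, 1), (7, 6, 3), (9, 1, 0)]


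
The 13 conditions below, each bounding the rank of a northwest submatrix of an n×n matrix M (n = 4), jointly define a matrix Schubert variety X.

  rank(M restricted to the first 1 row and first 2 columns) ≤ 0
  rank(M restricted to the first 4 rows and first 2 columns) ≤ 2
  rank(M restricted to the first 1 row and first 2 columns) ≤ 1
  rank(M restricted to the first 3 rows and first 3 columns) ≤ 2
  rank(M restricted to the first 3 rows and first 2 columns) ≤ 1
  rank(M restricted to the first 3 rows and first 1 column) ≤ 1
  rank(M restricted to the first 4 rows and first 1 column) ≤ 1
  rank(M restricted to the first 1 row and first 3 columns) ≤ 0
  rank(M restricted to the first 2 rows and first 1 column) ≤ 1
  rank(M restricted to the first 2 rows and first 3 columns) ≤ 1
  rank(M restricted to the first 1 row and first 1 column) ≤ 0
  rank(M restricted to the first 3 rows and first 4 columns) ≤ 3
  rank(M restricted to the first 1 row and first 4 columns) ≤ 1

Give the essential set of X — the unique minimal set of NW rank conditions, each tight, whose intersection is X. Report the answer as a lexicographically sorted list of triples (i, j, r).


Rank table r_w(4×4) implied by the 13 constraints:

  row 1: 0 | 0 | 0 | 1
  row 2: 1 | 1 | 1 | 2
  row 3: 1 | 1 | 2 | 3
  row 4: 1 | 2 | 3 | 4

reading off 1-entries of Δ²R: w = (4, 1, 3, 2).

Fulton essential set (2 of the 4 Rothe cells):

[(1, 3, 0), (3, 2, 1)]


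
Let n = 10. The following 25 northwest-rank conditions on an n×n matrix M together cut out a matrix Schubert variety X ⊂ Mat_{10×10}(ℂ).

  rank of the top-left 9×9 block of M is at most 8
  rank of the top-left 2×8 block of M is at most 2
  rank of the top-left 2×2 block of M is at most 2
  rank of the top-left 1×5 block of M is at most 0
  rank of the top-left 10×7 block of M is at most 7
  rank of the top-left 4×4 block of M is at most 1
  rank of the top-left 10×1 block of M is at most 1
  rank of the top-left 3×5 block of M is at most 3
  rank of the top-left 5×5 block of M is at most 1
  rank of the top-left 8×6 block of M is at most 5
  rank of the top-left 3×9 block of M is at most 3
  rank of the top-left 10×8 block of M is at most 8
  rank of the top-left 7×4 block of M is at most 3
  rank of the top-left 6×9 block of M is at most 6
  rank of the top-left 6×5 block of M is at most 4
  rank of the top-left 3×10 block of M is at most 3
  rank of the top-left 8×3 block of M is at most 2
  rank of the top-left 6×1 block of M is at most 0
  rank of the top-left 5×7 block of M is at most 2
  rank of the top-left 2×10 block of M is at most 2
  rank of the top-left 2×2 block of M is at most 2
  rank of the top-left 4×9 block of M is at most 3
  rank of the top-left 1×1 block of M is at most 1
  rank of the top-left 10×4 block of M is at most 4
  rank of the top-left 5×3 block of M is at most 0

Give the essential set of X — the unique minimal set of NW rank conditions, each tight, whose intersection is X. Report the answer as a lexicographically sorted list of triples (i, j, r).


Recovering R(i,j) via the rank-extension bound from the 25 conditions:

  row 1: 0 0 0 0 0 1 1 1 1 1
  row 2: 0 0 0 1 1 2 2 2 2 2
  row 3: 0 0 0 1 1 2 2 3 3 3
  row 4: 0 0 0 1 1 2 2 3 3 4
  row 5: 0 0 0 1 1 2 2 3 4 5
  row 6: 0 1 1 2 2 3 3 4 5 6
  row 7: 1 2 2 3 3 4 4 5 6 7
  row 8: 1 2 2 3 4 5 5 6 7 8
  row 9: 1 2 3 4 5 6 6 7 8 9
  row 10: 1 2 3 4 5 6 7 8 9 10

hence w(1..10) = (6, 4, 8, 10, 9, 2, 1, 5, 3, 7).

|D(w)|=26, |Ess(w)|=7:

[(1, 5, 0), (4, 9, 3), (5, 3, 0), (5, 5, 1), (5, 7, 2), (6, 1, 0), (8, 3, 2)]


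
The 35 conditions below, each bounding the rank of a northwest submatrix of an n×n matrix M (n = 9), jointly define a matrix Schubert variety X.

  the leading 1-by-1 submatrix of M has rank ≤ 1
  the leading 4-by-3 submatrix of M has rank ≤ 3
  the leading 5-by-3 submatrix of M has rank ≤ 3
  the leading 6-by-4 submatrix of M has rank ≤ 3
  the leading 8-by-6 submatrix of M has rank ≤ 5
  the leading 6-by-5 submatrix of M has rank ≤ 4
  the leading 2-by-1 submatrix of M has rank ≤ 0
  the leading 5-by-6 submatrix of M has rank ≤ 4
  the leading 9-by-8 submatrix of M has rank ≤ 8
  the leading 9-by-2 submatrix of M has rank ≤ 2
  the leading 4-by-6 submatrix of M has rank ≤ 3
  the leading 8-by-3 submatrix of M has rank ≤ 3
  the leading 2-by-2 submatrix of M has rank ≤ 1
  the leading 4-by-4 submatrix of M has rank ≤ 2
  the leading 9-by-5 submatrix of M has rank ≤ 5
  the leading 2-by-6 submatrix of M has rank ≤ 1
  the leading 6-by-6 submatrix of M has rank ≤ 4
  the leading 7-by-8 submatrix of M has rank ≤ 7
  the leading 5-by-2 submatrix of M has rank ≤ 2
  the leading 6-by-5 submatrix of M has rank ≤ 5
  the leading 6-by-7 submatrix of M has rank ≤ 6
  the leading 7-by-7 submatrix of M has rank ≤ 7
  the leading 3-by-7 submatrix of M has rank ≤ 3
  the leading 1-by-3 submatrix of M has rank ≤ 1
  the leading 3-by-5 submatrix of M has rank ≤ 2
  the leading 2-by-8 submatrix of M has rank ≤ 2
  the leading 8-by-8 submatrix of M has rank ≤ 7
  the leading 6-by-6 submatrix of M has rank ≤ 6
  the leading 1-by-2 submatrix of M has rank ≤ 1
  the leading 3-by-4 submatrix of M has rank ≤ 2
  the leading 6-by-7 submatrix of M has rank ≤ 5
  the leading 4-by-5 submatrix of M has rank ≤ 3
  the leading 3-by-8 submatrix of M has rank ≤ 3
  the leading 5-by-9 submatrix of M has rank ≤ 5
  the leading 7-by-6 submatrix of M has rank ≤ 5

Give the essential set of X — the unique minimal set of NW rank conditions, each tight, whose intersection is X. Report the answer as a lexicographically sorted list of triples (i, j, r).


Propagating the 35 rank bounds to every northwest block:

  0  1  1  1  1  1  1  1  1
  0  1  1  1  1  1  2  2  2
  1  2  2  2  2  2  3  3  3
  1  2  2  2  3  3  4  4  4
  1  2  3  3  4  4  5  5  5
  1  2  3  3  4  4  5  6  6
  1  2  3  4  5  5  6  7  7
  1  2  3  4  5  5  6  7  8
  1  2  3  4  5  6  7  8  9

so w = (2, 7, 1, 5, 3, 8, 4, 9, 6).

ℓ(w)=11; the 6 essential cells (i,j,r):

[(2, 1, 0), (2, 6, 1), (4, 4, 2), (6, 4, 3), (6, 6, 4), (8, 6, 5)]


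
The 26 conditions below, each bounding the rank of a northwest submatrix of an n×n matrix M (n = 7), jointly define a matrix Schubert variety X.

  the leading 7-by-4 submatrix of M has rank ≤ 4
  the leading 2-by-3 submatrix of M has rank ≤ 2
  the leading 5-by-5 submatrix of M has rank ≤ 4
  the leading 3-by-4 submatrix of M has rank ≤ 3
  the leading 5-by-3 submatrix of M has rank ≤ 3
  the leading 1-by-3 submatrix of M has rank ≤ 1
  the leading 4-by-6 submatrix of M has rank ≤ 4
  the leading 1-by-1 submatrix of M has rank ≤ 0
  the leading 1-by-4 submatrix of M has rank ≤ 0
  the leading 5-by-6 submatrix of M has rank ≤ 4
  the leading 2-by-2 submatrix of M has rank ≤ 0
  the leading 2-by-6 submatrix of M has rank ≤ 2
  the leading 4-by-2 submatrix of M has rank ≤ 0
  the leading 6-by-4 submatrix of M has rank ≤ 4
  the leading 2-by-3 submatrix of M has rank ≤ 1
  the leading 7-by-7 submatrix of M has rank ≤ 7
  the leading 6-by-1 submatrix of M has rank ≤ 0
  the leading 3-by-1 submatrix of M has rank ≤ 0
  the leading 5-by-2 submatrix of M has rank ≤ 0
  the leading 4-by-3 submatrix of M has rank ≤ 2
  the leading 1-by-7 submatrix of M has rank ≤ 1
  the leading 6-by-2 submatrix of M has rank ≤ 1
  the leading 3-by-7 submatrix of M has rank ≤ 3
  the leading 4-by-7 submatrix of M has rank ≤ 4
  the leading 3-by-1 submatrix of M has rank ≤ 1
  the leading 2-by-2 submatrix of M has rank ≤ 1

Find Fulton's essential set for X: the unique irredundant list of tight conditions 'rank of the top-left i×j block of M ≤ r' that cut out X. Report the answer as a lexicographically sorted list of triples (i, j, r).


Rank table r_w(7×7) implied by the 26 constraints:

  row 1: 0  0  0  0  1  1  1
  row 2: 0  0  1  1  2  2  2
  row 3: 0  0  1  2  3  3  3
  row 4: 0  0  1  2  3  4  4
  row 5: 0  0  1  2  3  4  5
  row 6: 0  1  2  3  4  5  6
  row 7: 1  2  3  4  5  6  7

second differences of R give the permutation w = (5, 3, 4, 6, 7, 2, 1).

Rothe diagram D(w) (13 cells), 3 SE-corners (essential conditions):

[(1, 4, 0), (5, 2, 0), (6, 1, 0)]


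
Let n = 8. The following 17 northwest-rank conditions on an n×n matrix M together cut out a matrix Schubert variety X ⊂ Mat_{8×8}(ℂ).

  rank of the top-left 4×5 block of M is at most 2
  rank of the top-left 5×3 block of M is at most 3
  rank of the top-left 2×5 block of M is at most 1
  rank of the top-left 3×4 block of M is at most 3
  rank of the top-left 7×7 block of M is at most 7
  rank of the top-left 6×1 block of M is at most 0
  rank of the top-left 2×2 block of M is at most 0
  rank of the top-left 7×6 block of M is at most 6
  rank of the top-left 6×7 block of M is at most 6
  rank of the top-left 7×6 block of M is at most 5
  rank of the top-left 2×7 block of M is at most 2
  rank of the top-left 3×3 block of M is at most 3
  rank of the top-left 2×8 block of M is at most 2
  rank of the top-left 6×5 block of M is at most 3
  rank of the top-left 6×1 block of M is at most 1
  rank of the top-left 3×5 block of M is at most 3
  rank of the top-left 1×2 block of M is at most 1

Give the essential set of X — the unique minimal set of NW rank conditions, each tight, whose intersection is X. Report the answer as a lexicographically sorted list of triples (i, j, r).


The tightest implied rank at each (i,j), from the 17 conditions:

  R[1]: 0, 0, 1, 1, 1, 1, 1, 1
  R[2]: 0, 0, 1, 1, 1, 2, 2, 2
  R[3]: 0, 1, 2, 2, 2, 3, 3, 3
  R[4]: 0, 1, 2, 2, 2, 3, 4, 4
  R[5]: 0, 1, 2, 3, 3, 4, 5, 5
  R[6]: 0, 1, 2, 3, 3, 4, 5, 6
  R[7]: 1, 2, 3, 4, 4, 5, 6, 7
  R[8]: 1, 2, 3, 4, 5, 6, 7, 8

hence w(1..8) = (3, 6, 2, 7, 4, 8, 1, 5).

Rothe diagram D(w) (13 cells), 5 SE-corners (essential conditions):

[(2, 2, 0), (2, 5, 1), (4, 5, 2), (6, 1, 0), (6, 5, 3)]


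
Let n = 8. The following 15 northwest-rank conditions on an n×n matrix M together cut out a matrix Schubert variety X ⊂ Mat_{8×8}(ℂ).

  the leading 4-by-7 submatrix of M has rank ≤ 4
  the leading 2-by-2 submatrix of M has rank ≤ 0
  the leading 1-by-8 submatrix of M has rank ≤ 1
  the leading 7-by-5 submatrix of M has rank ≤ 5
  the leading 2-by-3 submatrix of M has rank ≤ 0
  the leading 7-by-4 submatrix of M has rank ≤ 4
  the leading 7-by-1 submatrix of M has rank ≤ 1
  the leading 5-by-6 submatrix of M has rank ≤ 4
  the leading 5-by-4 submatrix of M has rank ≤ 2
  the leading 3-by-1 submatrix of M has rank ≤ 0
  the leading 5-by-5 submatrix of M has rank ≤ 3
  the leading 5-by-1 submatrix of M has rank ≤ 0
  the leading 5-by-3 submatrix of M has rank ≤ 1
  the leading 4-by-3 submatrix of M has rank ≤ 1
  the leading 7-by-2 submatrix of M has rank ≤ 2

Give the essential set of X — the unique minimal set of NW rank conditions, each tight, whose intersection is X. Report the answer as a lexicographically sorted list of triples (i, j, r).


The tightest implied rank at each (i,j), from the 15 conditions:

  i=1: 0, 0, 0, 1, 1, 1, 1, 1
  i=2: 0, 0, 0, 1, 2, 2, 2, 2
  i=3: 0, 1, 1, 2, 3, 3, 3, 3
  i=4: 0, 1, 1, 2, 3, 4, 4, 4
  i=5: 0, 1, 1, 2, 3, 4, 5, 5
  i=6: 1, 2, 2, 3, 4, 5, 6, 6
  i=7: 1, 2, 3, 4, 5, 6, 7, 7
  i=8: 1, 2, 3, 4, 5, 6, 7, 8

the unique w with this rank table is (4, 5, 2, 6, 7, 1, 3, 8).

Rothe diagram D(w) (11 cells), 3 SE-corners (essential conditions):

[(2, 3, 0), (5, 1, 0), (5, 3, 1)]


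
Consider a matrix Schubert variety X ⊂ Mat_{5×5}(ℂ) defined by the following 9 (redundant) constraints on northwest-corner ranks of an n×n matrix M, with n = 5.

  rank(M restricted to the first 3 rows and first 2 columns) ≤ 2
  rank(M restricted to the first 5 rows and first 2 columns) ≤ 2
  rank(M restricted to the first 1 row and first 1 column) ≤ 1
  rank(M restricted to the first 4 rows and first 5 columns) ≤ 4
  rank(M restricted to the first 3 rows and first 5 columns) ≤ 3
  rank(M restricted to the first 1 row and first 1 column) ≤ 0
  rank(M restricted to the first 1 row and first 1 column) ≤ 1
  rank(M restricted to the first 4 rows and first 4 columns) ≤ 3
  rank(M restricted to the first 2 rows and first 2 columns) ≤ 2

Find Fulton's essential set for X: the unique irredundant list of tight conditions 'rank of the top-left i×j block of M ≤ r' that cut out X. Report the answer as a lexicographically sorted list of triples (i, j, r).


Propagating the 9 rank bounds to every northwest block:

  row 1: 0 1 1 1 1
  row 2: 1 2 2 2 2
  row 3: 1 2 3 3 3
  row 4: 1 2 3 3 4
  row 5: 1 2 3 4 5

giving w = (2, 1, 3, 5, 4) via Δ²R.

Rothe diagram D(w) (2 cells), 2 SE-corners (essential conditions):

[(1, 1, 0), (4, 4, 3)]


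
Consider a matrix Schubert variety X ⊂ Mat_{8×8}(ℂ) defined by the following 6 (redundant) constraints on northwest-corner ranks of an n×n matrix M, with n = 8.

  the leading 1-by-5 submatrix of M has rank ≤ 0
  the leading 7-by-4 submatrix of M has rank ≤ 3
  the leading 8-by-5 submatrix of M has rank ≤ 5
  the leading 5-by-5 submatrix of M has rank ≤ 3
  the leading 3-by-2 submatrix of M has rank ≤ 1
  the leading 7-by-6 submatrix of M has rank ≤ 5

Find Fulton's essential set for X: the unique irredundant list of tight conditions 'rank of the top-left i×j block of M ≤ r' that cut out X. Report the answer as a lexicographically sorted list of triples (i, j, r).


Computing R[i][j] = min implied NW-rank bound (n=8, 6 conditions):

  R[1]: 0 0 0 0 0 1 1 1
  R[2]: 1 1 1 1 1 2 2 2
  R[3]: 1 1 2 2 2 3 3 3
  R[4]: 1 2 3 3 3 4 4 4
  R[5]: 1 2 3 3 3 4 5 5
  R[6]: 1 2 3 3 4 5 6 6
  R[7]: 1 2 3 3 4 5 6 7
  R[8]: 1 2 3 4 5 6 7 8

reading off 1-entries of Δ²R: w = (6, 1, 3, 2, 7, 5, 8, 4).

4 SE-corners of the 10-cell Rothe diagram give Ess(w):

[(1, 5, 0), (3, 2, 1), (5, 5, 3), (7, 4, 3)]


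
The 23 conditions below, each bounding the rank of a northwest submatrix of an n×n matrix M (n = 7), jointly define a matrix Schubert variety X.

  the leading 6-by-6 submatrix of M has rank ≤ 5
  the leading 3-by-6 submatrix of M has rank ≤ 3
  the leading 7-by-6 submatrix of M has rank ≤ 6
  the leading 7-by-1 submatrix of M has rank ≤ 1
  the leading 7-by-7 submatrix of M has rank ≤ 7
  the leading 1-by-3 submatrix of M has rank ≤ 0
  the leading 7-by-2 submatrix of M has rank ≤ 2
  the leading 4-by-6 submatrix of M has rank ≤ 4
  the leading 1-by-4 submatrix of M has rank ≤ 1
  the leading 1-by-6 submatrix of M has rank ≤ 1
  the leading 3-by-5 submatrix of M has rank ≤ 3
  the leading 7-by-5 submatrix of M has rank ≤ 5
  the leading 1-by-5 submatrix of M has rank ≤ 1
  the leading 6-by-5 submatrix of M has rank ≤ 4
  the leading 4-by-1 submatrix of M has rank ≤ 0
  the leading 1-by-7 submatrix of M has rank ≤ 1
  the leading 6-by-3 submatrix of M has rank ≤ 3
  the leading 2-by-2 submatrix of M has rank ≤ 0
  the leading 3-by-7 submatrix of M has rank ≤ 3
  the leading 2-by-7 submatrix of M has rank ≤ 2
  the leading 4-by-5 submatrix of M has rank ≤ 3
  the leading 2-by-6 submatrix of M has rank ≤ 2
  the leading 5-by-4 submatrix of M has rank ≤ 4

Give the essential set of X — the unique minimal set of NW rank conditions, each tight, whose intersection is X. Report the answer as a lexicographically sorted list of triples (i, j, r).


Recovering R(i,j) via the rank-extension bound from the 23 conditions:

  row 1: 0 | 0 | 0 | 1 | 1 | 1 | 1
  row 2: 0 | 0 | 1 | 2 | 2 | 2 | 2
  row 3: 0 | 1 | 2 | 3 | 3 | 3 | 3
  row 4: 0 | 1 | 2 | 3 | 3 | 4 | 4
  row 5: 1 | 2 | 3 | 4 | 4 | 5 | 5
  row 6: 1 | 2 | 3 | 4 | 4 | 5 | 6
  row 7: 1 | 2 | 3 | 4 | 5 | 6 | 7

second differences of R give the permutation w = (4, 3, 2, 6, 1, 7, 5).

ℓ(w)=9; the 5 essential cells (i,j,r):

[(1, 3, 0), (2, 2, 0), (4, 1, 0), (4, 5, 3), (6, 5, 4)]


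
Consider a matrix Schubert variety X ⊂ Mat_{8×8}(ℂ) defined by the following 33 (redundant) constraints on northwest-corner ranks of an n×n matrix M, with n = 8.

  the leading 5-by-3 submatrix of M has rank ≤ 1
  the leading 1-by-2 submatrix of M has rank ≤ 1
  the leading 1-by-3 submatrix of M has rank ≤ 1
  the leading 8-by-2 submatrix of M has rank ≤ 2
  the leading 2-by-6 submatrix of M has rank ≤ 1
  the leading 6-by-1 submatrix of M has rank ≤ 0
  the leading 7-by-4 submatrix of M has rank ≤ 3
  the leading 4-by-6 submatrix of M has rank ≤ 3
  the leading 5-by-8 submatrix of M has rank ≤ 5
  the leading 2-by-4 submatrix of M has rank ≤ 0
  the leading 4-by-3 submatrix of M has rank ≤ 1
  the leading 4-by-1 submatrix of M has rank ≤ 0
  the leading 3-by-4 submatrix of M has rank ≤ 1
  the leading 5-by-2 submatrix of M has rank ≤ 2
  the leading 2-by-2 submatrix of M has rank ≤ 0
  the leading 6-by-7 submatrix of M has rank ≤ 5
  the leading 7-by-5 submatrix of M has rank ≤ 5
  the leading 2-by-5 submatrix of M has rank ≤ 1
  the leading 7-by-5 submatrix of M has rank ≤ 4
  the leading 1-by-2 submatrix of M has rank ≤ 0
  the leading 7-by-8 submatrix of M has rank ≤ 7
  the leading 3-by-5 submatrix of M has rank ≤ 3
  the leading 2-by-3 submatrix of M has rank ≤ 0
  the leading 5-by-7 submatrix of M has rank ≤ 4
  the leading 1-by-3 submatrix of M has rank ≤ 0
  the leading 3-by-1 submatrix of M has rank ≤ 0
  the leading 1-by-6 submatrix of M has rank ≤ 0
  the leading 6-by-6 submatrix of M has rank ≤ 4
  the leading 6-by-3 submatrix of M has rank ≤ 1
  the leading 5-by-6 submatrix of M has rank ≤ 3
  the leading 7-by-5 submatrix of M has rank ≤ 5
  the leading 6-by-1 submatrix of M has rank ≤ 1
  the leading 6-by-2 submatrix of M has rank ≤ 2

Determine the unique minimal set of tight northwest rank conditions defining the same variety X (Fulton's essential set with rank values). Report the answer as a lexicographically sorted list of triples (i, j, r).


Propagating the 33 rank bounds to every northwest block:

  0 0 0 0 0 0 1 1
  0 0 0 0 1 1 2 2
  0 1 1 1 2 2 3 3
  0 1 1 2 3 3 4 4
  0 1 1 2 3 3 4 5
  0 1 1 2 3 4 5 6
  1 2 2 3 4 5 6 7
  1 2 3 4 5 6 7 8

giving w = (7, 5, 2, 4, 8, 6, 1, 3) via Δ²R.

Fulton essential set (5 of the 18 Rothe cells):

[(1, 6, 0), (2, 4, 0), (5, 6, 3), (6, 1, 0), (6, 3, 1)]


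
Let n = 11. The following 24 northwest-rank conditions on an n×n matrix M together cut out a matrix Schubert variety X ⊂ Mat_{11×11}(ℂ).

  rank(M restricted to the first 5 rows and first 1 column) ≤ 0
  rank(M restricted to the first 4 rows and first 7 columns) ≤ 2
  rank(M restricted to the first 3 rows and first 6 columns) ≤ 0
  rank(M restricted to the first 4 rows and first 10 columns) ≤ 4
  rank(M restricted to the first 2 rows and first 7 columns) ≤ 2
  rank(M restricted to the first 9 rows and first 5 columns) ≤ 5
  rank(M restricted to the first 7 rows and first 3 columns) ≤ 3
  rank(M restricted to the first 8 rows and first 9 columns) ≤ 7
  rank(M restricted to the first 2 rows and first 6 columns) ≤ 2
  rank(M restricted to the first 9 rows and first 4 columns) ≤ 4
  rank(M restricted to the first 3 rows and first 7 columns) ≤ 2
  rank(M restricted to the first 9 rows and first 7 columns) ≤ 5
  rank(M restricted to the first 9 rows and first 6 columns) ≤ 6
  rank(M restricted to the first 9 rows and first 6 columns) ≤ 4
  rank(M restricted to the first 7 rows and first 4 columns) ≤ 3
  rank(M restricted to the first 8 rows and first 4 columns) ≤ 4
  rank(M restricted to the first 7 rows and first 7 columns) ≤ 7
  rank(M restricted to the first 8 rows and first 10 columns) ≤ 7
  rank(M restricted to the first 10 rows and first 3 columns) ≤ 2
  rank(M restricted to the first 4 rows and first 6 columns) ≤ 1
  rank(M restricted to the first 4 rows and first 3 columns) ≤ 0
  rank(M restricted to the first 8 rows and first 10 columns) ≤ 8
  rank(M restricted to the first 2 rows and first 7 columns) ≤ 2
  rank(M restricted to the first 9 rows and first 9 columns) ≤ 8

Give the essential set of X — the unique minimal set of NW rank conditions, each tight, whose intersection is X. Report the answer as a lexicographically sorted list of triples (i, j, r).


Reconstructing r_w from the 24 given conditions:

  R[1]: 0 0 0 0 0 0 1 1 1 1 1
  R[2]: 0 0 0 0 0 0 1 2 2 2 2
  R[3]: 0 0 0 0 0 0 1 2 3 3 3
  R[4]: 0 0 0 1 1 1 2 3 4 4 4
  R[5]: 0 1 1 2 2 2 3 4 5 5 5
  R[6]: 1 2 2 3 3 3 4 5 6 6 6
  R[7]: 1 2 2 3 4 4 5 6 7 7 7
  R[8]: 1 2 2 3 4 4 5 6 7 7 8
  R[9]: 1 2 2 3 4 4 5 6 7 8 9
  R[10]: 1 2 2 3 4 5 6 7 8 9 10
  R[11]: 1 2 3 4 5 6 7 8 9 10 11

giving w = (7, 8, 9, 4, 2, 1, 5, 11, 10, 6, 3) via Δ²R.

ℓ(w)=29; the 6 essential cells (i,j,r):

[(3, 6, 0), (4, 3, 0), (5, 1, 0), (8, 10, 7), (9, 6, 4), (10, 3, 2)]


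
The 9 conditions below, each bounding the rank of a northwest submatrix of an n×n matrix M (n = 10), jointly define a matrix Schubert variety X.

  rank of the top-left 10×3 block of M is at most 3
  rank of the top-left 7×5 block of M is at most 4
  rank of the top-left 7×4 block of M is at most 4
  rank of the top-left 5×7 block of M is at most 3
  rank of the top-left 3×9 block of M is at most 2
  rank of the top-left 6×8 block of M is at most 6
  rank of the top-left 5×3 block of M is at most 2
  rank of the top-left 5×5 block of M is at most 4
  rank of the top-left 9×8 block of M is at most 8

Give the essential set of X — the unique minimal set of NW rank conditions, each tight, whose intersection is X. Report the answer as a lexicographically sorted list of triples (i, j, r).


Propagating the 9 rank bounds to every northwest block:

  row 1: 1 | 1 | 1 | 1 | 1 | 1 | 1 | 1 | 1 | 1
  row 2: 1 | 2 | 2 | 2 | 2 | 2 | 2 | 2 | 2 | 2
  row 3: 1 | 2 | 2 | 2 | 2 | 2 | 2 | 2 | 2 | 3
  row 4: 1 | 2 | 2 | 3 | 3 | 3 | 3 | 3 | 3 | 4
  row 5: 1 | 2 | 2 | 3 | 3 | 3 | 3 | 4 | 4 | 5
  row 6: 1 | 2 | 3 | 4 | 4 | 4 | 4 | 5 | 5 | 6
  row 7: 1 | 2 | 3 | 4 | 4 | 5 | 5 | 6 | 6 | 7
  row 8: 1 | 2 | 3 | 4 | 5 | 6 | 6 | 7 | 7 | 8
  row 9: 1 | 2 | 3 | 4 | 5 | 6 | 7 | 8 | 8 | 9
  row 10: 1 | 2 | 3 | 4 | 5 | 6 | 7 | 8 | 9 | 10

reading off 1-entries of Δ²R: w = (1, 2, 10, 4, 8, 3, 6, 5, 7, 9).

ℓ(w)=13; the 4 essential cells (i,j,r):

[(3, 9, 2), (5, 3, 2), (5, 7, 3), (7, 5, 4)]


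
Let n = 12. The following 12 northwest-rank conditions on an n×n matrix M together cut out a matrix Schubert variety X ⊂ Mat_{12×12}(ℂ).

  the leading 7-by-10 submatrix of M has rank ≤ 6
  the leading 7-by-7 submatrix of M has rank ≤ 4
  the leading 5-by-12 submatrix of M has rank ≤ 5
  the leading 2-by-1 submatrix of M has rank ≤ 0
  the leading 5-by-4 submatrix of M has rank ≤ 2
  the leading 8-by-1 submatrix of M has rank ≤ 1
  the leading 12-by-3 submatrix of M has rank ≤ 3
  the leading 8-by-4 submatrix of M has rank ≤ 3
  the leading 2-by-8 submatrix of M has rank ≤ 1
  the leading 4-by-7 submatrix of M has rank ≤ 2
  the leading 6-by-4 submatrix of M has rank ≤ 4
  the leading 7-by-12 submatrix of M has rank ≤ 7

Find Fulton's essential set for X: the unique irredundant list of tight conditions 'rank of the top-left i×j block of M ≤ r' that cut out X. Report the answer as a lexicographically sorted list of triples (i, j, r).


Rank table r_w(12×12) implied by the 12 constraints:

  0, 1, 1, 1, 1, 1, 1, 1, 1, 1, 1, 1
  0, 1, 1, 1, 1, 1, 1, 1, 2, 2, 2, 2
  1, 2, 2, 2, 2, 2, 2, 2, 3, 3, 3, 3
  1, 2, 2, 2, 2, 2, 2, 3, 4, 4, 4, 4
  1, 2, 2, 2, 3, 3, 3, 4, 5, 5, 5, 5
  1, 2, 3, 3, 4, 4, 4, 5, 6, 6, 6, 6
  1, 2, 3, 3, 4, 4, 4, 5, 6, 6, 7, 7
  1, 2, 3, 3, 4, 5, 5, 6, 7, 7, 8, 8
  1, 2, 3, 4, 5, 6, 6, 7, 8, 8, 9, 9
  1, 2, 3, 4, 5, 6, 7, 8, 9, 9, 10, 10
  1, 2, 3, 4, 5, 6, 7, 8, 9, 10, 11, 11
  1, 2, 3, 4, 5, 6, 7, 8, 9, 10, 11, 12

reading off 1-entries of Δ²R: w = (2, 9, 1, 8, 5, 3, 11, 6, 4, 7, 10, 12).

ℓ(w)=20; the 7 essential cells (i,j,r):

[(2, 1, 0), (2, 8, 1), (4, 7, 2), (5, 4, 2), (7, 7, 4), (7, 10, 6), (8, 4, 3)]


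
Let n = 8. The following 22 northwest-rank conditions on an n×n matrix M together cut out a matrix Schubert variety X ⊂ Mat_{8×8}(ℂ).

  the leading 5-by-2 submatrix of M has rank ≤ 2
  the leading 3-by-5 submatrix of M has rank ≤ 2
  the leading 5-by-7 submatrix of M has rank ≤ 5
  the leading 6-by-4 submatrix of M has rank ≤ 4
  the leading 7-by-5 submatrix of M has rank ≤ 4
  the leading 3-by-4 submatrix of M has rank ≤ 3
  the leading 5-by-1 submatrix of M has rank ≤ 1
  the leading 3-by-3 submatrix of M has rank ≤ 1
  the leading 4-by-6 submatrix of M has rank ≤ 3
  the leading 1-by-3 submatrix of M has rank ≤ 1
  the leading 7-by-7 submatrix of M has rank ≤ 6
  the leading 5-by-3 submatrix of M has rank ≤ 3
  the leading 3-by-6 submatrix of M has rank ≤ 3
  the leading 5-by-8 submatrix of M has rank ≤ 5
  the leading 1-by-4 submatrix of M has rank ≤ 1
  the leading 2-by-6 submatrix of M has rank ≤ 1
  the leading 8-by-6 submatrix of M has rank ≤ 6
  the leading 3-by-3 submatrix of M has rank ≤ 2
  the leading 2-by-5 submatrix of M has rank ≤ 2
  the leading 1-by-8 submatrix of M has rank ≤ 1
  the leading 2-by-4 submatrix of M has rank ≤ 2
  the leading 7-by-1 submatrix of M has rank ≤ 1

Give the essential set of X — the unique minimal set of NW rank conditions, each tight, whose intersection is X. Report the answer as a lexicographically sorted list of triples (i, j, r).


Reconstructing r_w from the 22 given conditions:

  1 1 1 1 1 1 1 1
  1 1 1 1 1 1 2 2
  1 1 1 2 2 2 3 3
  1 2 2 3 3 3 4 4
  1 2 3 4 4 4 5 5
  1 2 3 4 4 5 6 6
  1 2 3 4 4 5 6 7
  1 2 3 4 5 6 7 8

second differences of R give the permutation w = (1, 7, 4, 2, 3, 6, 8, 5).

Fulton essential set (3 of the 9 Rothe cells):

[(2, 6, 1), (3, 3, 1), (7, 5, 4)]


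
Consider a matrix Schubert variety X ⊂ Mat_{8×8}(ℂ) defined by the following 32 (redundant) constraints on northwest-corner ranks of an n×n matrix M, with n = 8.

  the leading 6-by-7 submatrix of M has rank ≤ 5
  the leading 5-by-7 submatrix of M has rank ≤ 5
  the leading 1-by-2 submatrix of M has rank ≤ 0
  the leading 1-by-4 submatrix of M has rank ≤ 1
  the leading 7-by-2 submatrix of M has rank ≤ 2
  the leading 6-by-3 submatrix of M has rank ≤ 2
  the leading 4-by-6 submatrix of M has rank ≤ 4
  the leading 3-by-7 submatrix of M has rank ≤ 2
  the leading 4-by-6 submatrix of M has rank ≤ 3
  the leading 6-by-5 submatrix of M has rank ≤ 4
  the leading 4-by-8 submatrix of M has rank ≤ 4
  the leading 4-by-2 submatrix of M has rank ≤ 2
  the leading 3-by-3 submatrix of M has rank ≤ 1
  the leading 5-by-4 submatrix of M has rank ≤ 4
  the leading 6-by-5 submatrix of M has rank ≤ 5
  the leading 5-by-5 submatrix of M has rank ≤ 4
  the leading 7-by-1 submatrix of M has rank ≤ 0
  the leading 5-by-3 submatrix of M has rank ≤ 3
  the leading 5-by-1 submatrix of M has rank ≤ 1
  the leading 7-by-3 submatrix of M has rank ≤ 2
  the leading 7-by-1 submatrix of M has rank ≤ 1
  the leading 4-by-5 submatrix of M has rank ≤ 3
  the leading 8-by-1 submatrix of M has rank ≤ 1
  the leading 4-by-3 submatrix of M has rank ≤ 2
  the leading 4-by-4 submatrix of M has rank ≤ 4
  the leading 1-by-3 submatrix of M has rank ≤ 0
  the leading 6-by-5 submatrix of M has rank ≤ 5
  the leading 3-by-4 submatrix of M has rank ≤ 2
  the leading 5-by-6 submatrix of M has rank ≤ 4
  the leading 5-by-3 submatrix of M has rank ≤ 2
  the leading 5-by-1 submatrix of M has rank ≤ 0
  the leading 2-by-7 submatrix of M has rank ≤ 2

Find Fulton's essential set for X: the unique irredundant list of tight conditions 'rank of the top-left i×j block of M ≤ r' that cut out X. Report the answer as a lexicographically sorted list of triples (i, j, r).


The tightest implied rank at each (i,j), from the 32 conditions:

  0, 0, 0, 1, 1, 1, 1, 1
  0, 1, 1, 2, 2, 2, 2, 2
  0, 1, 1, 2, 2, 2, 2, 3
  0, 1, 2, 3, 3, 3, 3, 4
  0, 1, 2, 3, 4, 4, 4, 5
  0, 1, 2, 3, 4, 5, 5, 6
  0, 1, 2, 3, 4, 5, 6, 7
  1, 2, 3, 4, 5, 6, 7, 8

reading off 1-entries of Δ²R: w = (4, 2, 8, 3, 5, 6, 7, 1).

ℓ(w)=13; the 4 essential cells (i,j,r):

[(1, 3, 0), (3, 3, 1), (3, 7, 2), (7, 1, 0)]


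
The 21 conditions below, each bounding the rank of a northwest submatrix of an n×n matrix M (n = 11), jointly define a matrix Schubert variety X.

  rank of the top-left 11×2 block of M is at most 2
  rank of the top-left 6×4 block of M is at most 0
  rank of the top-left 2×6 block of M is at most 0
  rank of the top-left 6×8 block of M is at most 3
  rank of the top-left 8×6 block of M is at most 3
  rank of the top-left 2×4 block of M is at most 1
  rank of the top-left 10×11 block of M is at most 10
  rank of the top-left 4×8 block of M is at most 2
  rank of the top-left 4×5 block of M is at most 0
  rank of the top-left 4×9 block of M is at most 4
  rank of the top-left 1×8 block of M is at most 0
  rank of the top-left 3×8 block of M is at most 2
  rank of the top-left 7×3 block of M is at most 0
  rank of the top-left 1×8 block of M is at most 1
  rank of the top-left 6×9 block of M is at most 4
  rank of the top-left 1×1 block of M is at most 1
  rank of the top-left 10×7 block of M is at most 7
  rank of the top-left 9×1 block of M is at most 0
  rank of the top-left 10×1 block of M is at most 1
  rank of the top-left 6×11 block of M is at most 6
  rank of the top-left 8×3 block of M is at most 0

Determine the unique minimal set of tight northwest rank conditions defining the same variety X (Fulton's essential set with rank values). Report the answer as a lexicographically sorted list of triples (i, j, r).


Recovering R(i,j) via the rank-extension bound from the 21 conditions:

  row 1: 0  0  0  0  0  0  0  0  1  1  1
  row 2: 0  0  0  0  0  0  1  1  2  2  2
  row 3: 0  0  0  0  0  1  2  2  3  3  3
  row 4: 0  0  0  0  0  1  2  2  3  4  4
  row 5: 0  0  0  0  1  2  3  3  4  5  5
  row 6: 0  0  0  0  1  2  3  3  4  5  6
  row 7: 0  0  0  1  2  3  4  4  5  6  7
  row 8: 0  0  0  1  2  3  4  5  6  7  8
  row 9: 0  1  1  2  3  4  5  6  7  8  9
  row 10: 1  2  2  3  4  5  6  7  8  9  10
  row 11: 1  2  3  4  5  6  7  8  9  10  11

the unique w with this rank table is (9, 7, 6, 10, 5, 11, 4, 8, 2, 1, 3).

|D(w)|=41, |Ess(w)|=8:

[(1, 8, 0), (2, 6, 0), (4, 5, 0), (4, 8, 2), (6, 4, 0), (6, 8, 3), (8, 3, 0), (9, 1, 0)]


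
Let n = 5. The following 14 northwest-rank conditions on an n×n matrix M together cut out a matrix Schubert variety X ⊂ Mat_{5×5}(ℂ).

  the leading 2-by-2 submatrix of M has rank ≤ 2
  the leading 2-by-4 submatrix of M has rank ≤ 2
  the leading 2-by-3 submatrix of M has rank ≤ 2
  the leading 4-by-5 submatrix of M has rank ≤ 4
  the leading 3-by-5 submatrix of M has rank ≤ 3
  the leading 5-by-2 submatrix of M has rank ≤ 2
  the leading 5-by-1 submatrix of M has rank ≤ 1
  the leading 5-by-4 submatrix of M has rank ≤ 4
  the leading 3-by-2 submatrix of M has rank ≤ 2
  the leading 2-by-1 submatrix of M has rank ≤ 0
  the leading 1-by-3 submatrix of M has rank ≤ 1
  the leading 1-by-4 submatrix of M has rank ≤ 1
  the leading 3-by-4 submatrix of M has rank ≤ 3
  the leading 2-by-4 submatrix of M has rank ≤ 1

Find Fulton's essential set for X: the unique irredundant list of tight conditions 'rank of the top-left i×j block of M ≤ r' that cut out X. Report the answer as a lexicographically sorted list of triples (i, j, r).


Rank table r_w(5×5) implied by the 14 constraints:

  row 1: 0, 1, 1, 1, 1
  row 2: 0, 1, 1, 1, 2
  row 3: 1, 2, 2, 2, 3
  row 4: 1, 2, 3, 3, 4
  row 5: 1, 2, 3, 4, 5

giving w = (2, 5, 1, 3, 4) via Δ²R.

D(w) has 4 cells with 2 SE-corners; essential set:

[(2, 1, 0), (2, 4, 1)]


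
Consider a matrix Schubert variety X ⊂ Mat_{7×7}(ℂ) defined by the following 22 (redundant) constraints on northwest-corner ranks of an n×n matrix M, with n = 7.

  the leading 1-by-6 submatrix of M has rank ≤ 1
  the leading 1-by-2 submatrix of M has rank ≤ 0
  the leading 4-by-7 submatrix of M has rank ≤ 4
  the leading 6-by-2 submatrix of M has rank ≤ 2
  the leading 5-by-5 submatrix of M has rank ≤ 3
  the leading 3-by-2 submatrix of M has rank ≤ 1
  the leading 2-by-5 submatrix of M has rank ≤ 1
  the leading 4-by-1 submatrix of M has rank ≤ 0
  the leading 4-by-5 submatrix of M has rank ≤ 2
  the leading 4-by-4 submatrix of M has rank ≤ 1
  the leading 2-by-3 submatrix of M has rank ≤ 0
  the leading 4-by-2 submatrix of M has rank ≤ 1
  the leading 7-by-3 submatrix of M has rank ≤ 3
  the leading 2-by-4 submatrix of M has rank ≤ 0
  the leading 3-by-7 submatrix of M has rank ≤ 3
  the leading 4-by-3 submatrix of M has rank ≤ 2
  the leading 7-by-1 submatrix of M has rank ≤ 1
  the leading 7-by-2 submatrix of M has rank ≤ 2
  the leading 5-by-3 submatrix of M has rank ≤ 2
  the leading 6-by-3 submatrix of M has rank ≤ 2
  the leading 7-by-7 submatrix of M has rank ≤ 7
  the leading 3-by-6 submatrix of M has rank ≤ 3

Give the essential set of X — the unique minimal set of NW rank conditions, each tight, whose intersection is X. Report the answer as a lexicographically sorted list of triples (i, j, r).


Reconstructing r_w from the 22 given conditions:

  i=1: 0, 0, 0, 0, 1, 1, 1
  i=2: 0, 0, 0, 0, 1, 2, 2
  i=3: 0, 1, 1, 1, 2, 3, 3
  i=4: 0, 1, 1, 1, 2, 3, 4
  i=5: 1, 2, 2, 2, 3, 4, 5
  i=6: 1, 2, 2, 3, 4, 5, 6
  i=7: 1, 2, 3, 4, 5, 6, 7

so w = (5, 6, 2, 7, 1, 4, 3).

Rothe diagram D(w) (13 cells), 4 SE-corners (essential conditions):

[(2, 4, 0), (4, 1, 0), (4, 4, 1), (6, 3, 2)]


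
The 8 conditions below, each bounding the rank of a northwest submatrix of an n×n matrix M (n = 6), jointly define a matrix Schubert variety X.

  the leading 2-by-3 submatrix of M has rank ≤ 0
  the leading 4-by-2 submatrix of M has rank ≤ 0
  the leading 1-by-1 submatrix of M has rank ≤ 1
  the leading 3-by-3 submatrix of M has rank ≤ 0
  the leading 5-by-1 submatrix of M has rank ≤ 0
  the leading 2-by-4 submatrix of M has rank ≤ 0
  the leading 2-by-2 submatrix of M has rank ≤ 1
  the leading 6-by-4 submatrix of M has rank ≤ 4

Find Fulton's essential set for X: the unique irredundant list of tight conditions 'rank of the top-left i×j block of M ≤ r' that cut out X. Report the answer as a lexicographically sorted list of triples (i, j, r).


Computing R[i][j] = min implied NW-rank bound (n=6, 8 conditions):

  row 1: 0  0  0  0  1  1
  row 2: 0  0  0  0  1  2
  row 3: 0  0  0  1  2  3
  row 4: 0  0  1  2  3  4
  row 5: 0  1  2  3  4  5
  row 6: 1  2  3  4  5  6

hence w(1..6) = (5, 6, 4, 3, 2, 1).

ℓ(w)=14; the 4 essential cells (i,j,r):

[(2, 4, 0), (3, 3, 0), (4, 2, 0), (5, 1, 0)]


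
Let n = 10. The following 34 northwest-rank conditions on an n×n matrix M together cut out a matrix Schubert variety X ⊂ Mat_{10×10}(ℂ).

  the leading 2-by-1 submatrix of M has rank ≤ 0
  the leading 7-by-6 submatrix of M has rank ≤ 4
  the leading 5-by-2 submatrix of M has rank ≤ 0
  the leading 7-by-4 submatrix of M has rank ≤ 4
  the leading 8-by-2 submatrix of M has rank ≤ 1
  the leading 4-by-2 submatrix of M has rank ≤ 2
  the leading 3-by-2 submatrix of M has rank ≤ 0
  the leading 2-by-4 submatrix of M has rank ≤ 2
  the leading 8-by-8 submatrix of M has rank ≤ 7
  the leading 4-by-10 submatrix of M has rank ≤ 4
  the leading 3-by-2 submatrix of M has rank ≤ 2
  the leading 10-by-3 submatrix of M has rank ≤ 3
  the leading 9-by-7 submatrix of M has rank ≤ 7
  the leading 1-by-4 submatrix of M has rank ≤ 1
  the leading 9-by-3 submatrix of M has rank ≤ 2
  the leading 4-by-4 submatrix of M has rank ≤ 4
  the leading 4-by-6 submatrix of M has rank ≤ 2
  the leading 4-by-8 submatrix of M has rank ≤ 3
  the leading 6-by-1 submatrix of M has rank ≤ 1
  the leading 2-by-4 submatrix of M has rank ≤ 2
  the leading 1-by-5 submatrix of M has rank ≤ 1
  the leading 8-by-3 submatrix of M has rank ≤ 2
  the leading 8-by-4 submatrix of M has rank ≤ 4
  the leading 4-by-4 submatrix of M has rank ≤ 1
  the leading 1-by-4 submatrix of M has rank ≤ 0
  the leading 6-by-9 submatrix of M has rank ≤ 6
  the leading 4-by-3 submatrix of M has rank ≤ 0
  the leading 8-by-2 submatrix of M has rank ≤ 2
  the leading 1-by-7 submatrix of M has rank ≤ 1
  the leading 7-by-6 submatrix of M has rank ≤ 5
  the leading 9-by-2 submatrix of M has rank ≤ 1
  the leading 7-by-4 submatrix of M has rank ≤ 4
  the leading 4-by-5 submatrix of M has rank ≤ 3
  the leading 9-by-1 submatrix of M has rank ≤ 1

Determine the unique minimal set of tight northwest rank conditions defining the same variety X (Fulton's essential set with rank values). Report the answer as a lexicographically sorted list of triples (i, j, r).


Propagating the 34 rank bounds to every northwest block:

  row 1: 0, 0, 0, 0, 1, 1, 1, 1, 1, 1
  row 2: 0, 0, 0, 1, 2, 2, 2, 2, 2, 2
  row 3: 0, 0, 0, 1, 2, 2, 3, 3, 3, 3
  row 4: 0, 0, 0, 1, 2, 2, 3, 3, 4, 4
  row 5: 0, 0, 1, 2, 3, 3, 4, 4, 5, 5
  row 6: 1, 1, 2, 3, 4, 4, 5, 5, 6, 6
  row 7: 1, 1, 2, 3, 4, 4, 5, 6, 7, 7
  row 8: 1, 1, 2, 3, 4, 5, 6, 7, 8, 8
  row 9: 1, 1, 2, 3, 4, 5, 6, 7, 8, 9
  row 10: 1, 2, 3, 4, 5, 6, 7, 8, 9, 10

so w = (5, 4, 7, 9, 3, 1, 8, 6, 10, 2).

Rothe diagram D(w) (22 cells), 7 SE-corners (essential conditions):

[(1, 4, 0), (4, 3, 0), (4, 6, 2), (4, 8, 3), (5, 2, 0), (7, 6, 4), (9, 2, 1)]
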